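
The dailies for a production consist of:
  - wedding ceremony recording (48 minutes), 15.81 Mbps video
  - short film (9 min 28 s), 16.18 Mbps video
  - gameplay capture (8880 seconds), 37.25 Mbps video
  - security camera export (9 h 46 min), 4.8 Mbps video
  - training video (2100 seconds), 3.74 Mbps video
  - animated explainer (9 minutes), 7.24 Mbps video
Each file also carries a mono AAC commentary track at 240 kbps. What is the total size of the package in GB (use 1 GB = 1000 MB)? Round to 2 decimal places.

Audio: 240 kbps = 0.240 Mbps.
wedding ceremony recording: 16.050 Mbps × 2880 s = 46224.0 Mb
short film: 16.420 Mbps × 568 s = 9326.6 Mb
gameplay capture: 37.490 Mbps × 8880 s = 332911.2 Mb
security camera export: 5.040 Mbps × 35160 s = 177206.4 Mb
training video: 3.980 Mbps × 2100 s = 8358.0 Mb
animated explainer: 7.480 Mbps × 540 s = 4039.2 Mb
Total: 578065.4 Mb = 72258.2 MB.
= 72.26 GB.

72.26 GB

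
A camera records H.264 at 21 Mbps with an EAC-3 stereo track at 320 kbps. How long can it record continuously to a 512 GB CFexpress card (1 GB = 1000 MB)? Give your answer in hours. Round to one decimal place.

53.4 hours

Audio: 320 kbps = 0.320 Mbps.
Total bitrate: 21 + 0.320 = 21.320 Mbps.
Capacity: 512 GB = 4,096,000 Mb.
Recording time: 4,096,000 / 21.320 = 192,120 s ≈ 53.4 hours.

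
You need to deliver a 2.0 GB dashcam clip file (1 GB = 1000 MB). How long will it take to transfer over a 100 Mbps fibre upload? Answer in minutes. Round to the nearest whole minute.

File: 2.0 GB = 16000.0 Mb.
At 100 Mbps: 16000.0 / 100 = 160.0 s ≈ 2.67 minutes.

3 minutes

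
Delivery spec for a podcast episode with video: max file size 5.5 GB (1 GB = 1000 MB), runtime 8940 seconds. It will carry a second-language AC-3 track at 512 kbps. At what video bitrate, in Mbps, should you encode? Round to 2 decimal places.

Budget: 5.5 GB = 44000.0 Mb.
Total bitrate budget: 44000.0 Mb / 8940 s = 4.922 Mbps.
Audio: 512 kbps = 0.512 Mbps.
Video: 4.922 − 0.512 = 4.410 Mbps.

4.41 Mbps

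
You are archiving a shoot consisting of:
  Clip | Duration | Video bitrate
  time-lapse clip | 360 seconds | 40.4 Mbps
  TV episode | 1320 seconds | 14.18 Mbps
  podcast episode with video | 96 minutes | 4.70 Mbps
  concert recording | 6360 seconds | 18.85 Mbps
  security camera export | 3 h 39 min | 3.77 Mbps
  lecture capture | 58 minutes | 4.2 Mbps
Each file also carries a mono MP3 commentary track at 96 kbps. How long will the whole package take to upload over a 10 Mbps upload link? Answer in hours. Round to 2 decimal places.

6.87 hours

Audio: 96 kbps = 0.096 Mbps.
time-lapse clip: 40.496 Mbps × 360 s = 14578.6 Mb
TV episode: 14.276 Mbps × 1320 s = 18844.3 Mb
podcast episode with video: 4.796 Mbps × 5760 s = 27625.0 Mb
concert recording: 18.946 Mbps × 6360 s = 120496.6 Mb
security camera export: 3.866 Mbps × 13140 s = 50799.2 Mb
lecture capture: 4.296 Mbps × 3480 s = 14950.1 Mb
Total: 247293.7 Mb = 30911.7 MB.
At 10 Mbps: 247293.7 / 10 = 24729 s ≈ 6.87 hours.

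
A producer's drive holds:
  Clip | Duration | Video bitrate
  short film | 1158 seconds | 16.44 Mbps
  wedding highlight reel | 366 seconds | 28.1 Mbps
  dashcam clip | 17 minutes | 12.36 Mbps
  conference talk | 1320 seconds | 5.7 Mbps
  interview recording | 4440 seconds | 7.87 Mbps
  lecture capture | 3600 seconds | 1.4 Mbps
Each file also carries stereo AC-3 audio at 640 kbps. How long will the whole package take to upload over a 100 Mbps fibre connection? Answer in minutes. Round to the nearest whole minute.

Audio: 640 kbps = 0.640 Mbps.
short film: 17.080 Mbps × 1158 s = 19778.6 Mb
wedding highlight reel: 28.740 Mbps × 366 s = 10518.8 Mb
dashcam clip: 13.000 Mbps × 1020 s = 13260.0 Mb
conference talk: 6.340 Mbps × 1320 s = 8368.8 Mb
interview recording: 8.510 Mbps × 4440 s = 37784.4 Mb
lecture capture: 2.040 Mbps × 3600 s = 7344.0 Mb
Total: 97054.7 Mb = 12131.8 MB.
At 100 Mbps: 97054.7 / 100 = 971 s ≈ 16.2 minutes.

16 minutes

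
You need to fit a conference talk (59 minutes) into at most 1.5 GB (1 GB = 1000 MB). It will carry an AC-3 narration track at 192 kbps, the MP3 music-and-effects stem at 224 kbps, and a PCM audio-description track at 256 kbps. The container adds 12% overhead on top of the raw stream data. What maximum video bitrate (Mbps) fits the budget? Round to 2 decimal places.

2.35 Mbps

Budget: 1.5 GB = 12000.0 Mb.
Stream payload after overhead: 12000.0 / 1.12 = 10714.3 Mb.
59 min = 3540 s
Total bitrate budget: 10714.3 Mb / 3540 s = 3.027 Mbps.
Audio total: 192 + 224 + 256 = 672 kbps = 0.672 Mbps.
Video: 3.027 − 0.672 = 2.355 Mbps.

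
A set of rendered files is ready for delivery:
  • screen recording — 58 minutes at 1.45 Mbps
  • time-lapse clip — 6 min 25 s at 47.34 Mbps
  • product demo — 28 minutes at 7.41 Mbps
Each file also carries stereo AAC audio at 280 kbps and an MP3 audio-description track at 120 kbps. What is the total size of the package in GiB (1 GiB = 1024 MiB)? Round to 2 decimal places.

Audio total: 280 + 120 = 400 kbps = 0.400 Mbps.
screen recording: 1.850 Mbps × 3480 s = 6438.0 Mb
time-lapse clip: 47.740 Mbps × 385 s = 18379.9 Mb
product demo: 7.810 Mbps × 1680 s = 13120.8 Mb
Total: 37938.7 Mb = 4742.3 MB.
= 4.417 GiB.

4.42 GiB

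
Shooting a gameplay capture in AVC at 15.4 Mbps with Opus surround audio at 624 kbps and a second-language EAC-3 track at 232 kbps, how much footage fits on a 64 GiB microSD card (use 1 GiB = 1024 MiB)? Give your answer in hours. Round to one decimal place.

9.4 hours

Audio total: 624 + 232 = 856 kbps = 0.856 Mbps.
Total bitrate: 15.4 + 0.856 = 16.256 Mbps.
Capacity: 64 GiB = 549,756 Mb.
Recording time: 549,756 / 16.256 = 33,819 s ≈ 9.39 hours.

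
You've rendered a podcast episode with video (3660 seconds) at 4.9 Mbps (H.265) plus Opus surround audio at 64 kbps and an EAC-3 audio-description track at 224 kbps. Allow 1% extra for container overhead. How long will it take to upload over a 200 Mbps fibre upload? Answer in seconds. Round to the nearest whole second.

Audio total: 64 + 224 = 288 kbps = 0.288 Mbps.
Total bitrate: 5.188 Mbps.
File: 5.188 Mbps × 3660 s = 18988.1 Mb.
With 1% container overhead: ×1.01. → 19178.0 Mb.
At 200 Mbps: 19178.0 / 200 = 95.9 s ≈ 95.9 seconds.

96 seconds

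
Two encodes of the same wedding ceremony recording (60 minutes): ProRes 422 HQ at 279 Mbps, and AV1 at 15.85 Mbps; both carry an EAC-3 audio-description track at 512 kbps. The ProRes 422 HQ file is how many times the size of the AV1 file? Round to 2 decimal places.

60 min = 3600 s
Audio: 512 kbps = 0.512 Mbps.
ProRes 422 HQ: 279.512 Mbps × 3600 s = 1006243.2 Mb = 117.142 GiB.
AV1: 16.362 Mbps × 3600 s = 58903.2 Mb = 6.857 GiB.
Ratio: 117.142 / 6.857 = 17.083.

17.08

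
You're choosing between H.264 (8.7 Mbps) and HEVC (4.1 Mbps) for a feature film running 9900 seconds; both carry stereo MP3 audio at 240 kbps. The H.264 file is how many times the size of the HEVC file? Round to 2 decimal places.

2.06

Audio: 240 kbps = 0.240 Mbps.
H.264: 8.940 Mbps × 9900 s = 88506.0 Mb = 10.303 GiB.
HEVC: 4.340 Mbps × 9900 s = 42966.0 Mb = 5.002 GiB.
Ratio: 10.303 / 5.002 = 2.060.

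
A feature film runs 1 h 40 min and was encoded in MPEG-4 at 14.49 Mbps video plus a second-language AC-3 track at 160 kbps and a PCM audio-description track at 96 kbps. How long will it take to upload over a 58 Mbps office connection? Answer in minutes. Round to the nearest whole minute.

25 minutes

1 h 40 min = 100 min = 6000 s
Audio total: 160 + 96 = 256 kbps = 0.256 Mbps.
Total bitrate: 14.746 Mbps.
File: 14.746 Mbps × 6000 s = 88476.0 Mb.
At 58 Mbps: 88476.0 / 58 = 1525.4 s ≈ 25.4 minutes.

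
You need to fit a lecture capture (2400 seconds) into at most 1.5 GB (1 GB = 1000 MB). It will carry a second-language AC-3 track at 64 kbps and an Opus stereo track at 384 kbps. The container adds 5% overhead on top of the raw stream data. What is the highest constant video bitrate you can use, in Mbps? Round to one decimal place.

4.3 Mbps

Budget: 1.5 GB = 12000.0 Mb.
Stream payload after overhead: 12000.0 / 1.05 = 11428.6 Mb.
Total bitrate budget: 11428.6 Mb / 2400 s = 4.762 Mbps.
Audio total: 64 + 384 = 448 kbps = 0.448 Mbps.
Video: 4.762 − 0.448 = 4.314 Mbps.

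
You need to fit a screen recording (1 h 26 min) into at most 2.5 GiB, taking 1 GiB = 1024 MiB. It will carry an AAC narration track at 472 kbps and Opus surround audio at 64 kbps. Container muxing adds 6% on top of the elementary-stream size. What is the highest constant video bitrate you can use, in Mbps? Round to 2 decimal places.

Budget: 2.5 GiB = 21474.8 Mb.
Stream payload after overhead: 21474.8 / 1.06 = 20259.3 Mb.
1 h 26 min = 86 min = 5160 s
Total bitrate budget: 20259.3 Mb / 5160 s = 3.926 Mbps.
Audio total: 472 + 64 = 536 kbps = 0.536 Mbps.
Video: 3.926 − 0.536 = 3.390 Mbps.

3.39 Mbps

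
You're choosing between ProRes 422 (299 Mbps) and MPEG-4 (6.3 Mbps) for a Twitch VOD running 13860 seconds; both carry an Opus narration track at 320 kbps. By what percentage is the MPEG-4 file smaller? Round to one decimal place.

Audio: 320 kbps = 0.320 Mbps.
ProRes 422: 299.320 Mbps × 13860 s = 4148575.2 Mb = 482.958 GiB.
MPEG-4: 6.620 Mbps × 13860 s = 91753.2 Mb = 10.681 GiB.
Reduction: (1 − 10.681/482.958) × 100 = 97.79%.

97.8%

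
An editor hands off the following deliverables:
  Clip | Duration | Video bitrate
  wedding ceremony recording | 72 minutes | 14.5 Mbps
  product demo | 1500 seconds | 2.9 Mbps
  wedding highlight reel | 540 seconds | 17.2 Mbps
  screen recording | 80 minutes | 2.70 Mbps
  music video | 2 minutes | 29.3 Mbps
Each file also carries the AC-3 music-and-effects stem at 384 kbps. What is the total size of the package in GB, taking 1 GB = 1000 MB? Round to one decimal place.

12.1 GB

Audio: 384 kbps = 0.384 Mbps.
wedding ceremony recording: 14.884 Mbps × 4320 s = 64298.9 Mb
product demo: 3.284 Mbps × 1500 s = 4926.0 Mb
wedding highlight reel: 17.584 Mbps × 540 s = 9495.4 Mb
screen recording: 3.084 Mbps × 4800 s = 14803.2 Mb
music video: 29.684 Mbps × 120 s = 3562.1 Mb
Total: 97085.5 Mb = 12135.7 MB.
= 12.14 GB.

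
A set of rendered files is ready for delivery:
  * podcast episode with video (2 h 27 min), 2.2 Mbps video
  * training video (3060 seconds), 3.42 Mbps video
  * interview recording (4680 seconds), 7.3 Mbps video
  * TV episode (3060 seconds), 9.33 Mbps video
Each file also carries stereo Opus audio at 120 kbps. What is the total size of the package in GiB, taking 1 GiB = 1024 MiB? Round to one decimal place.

11.1 GiB

Audio: 120 kbps = 0.120 Mbps.
podcast episode with video: 2.320 Mbps × 8820 s = 20462.4 Mb
training video: 3.540 Mbps × 3060 s = 10832.4 Mb
interview recording: 7.420 Mbps × 4680 s = 34725.6 Mb
TV episode: 9.450 Mbps × 3060 s = 28917.0 Mb
Total: 94937.4 Mb = 11867.2 MB.
= 11.05 GiB.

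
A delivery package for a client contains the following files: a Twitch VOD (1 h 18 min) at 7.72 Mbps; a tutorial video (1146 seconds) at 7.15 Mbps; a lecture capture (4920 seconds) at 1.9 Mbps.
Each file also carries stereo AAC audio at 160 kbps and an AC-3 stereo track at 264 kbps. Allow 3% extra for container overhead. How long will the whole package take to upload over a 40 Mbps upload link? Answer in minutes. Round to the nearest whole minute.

25 minutes

Audio total: 160 + 264 = 424 kbps = 0.424 Mbps.
Twitch VOD: 8.144 Mbps × 4680 s × 1.03 = 39257.3 Mb
tutorial video: 7.574 Mbps × 1146 s × 1.03 = 8940.2 Mb
lecture capture: 2.324 Mbps × 4920 s × 1.03 = 11777.1 Mb
Total: 59974.6 Mb = 7496.8 MB.
At 40 Mbps: 59974.6 / 40 = 1499 s ≈ 25 minutes.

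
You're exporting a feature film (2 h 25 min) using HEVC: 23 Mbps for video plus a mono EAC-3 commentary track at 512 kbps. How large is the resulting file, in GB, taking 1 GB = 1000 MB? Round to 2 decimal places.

2 h 25 min = 145 min = 8700 s
Audio: 512 kbps = 0.512 Mbps.
Total bitrate: 23 + 0.512 = 23.512 Mbps.
Stream data: 23.512 Mbps × 8700 s = 204554.4 Mb.
204,554 Mb ÷ 8 = 25,569 MB → 25.57 GB.

25.57 GB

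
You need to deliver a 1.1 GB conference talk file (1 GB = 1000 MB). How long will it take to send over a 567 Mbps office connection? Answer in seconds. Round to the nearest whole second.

File: 1.1 GB = 8800.0 Mb.
At 567 Mbps: 8800.0 / 567 = 15.5 s ≈ 15.5 seconds.

16 seconds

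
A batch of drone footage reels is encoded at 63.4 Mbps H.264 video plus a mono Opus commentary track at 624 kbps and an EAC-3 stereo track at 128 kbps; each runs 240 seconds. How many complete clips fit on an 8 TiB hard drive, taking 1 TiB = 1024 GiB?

4570

Audio total: 624 + 128 = 752 kbps = 0.752 Mbps.
Total bitrate: 64.152 Mbps.
Per item: 64.152 Mbps × 240 s = 15,396 Mb = 1,925 MB.
Capacity: 8 TiB = 70,368,744 Mb; 4570.44 items → 4570 complete.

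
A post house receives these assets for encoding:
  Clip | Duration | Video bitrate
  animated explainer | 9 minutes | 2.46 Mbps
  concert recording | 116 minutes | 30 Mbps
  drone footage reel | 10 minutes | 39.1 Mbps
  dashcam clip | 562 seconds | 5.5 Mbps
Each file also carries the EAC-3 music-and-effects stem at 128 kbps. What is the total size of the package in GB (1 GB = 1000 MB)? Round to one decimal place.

29.7 GB

Audio: 128 kbps = 0.128 Mbps.
animated explainer: 2.588 Mbps × 540 s = 1397.5 Mb
concert recording: 30.128 Mbps × 6960 s = 209690.9 Mb
drone footage reel: 39.228 Mbps × 600 s = 23536.8 Mb
dashcam clip: 5.628 Mbps × 562 s = 3162.9 Mb
Total: 237788.1 Mb = 29723.5 MB.
= 29.72 GB.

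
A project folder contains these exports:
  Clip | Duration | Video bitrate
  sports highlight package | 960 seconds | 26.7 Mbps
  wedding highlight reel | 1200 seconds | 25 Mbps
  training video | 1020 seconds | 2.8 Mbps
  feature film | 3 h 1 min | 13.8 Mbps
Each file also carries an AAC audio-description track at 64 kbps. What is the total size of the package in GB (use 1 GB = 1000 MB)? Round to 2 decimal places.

Audio: 64 kbps = 0.064 Mbps.
sports highlight package: 26.764 Mbps × 960 s = 25693.4 Mb
wedding highlight reel: 25.064 Mbps × 1200 s = 30076.8 Mb
training video: 2.864 Mbps × 1020 s = 2921.3 Mb
feature film: 13.864 Mbps × 10860 s = 150563.0 Mb
Total: 209254.6 Mb = 26156.8 MB.
= 26.16 GB.

26.16 GB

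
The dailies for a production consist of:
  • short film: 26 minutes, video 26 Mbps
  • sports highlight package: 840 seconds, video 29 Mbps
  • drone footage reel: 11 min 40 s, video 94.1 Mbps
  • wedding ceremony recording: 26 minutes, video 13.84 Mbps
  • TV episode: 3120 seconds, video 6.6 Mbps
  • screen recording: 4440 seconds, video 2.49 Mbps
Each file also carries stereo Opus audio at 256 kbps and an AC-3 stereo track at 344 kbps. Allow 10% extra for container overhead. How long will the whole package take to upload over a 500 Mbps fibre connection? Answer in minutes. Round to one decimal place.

7.0 minutes

Audio total: 256 + 344 = 600 kbps = 0.600 Mbps.
short film: 26.600 Mbps × 1560 s × 1.10 = 45645.6 Mb
sports highlight package: 29.600 Mbps × 840 s × 1.10 = 27350.4 Mb
drone footage reel: 94.700 Mbps × 700 s × 1.10 = 72919.0 Mb
wedding ceremony recording: 14.440 Mbps × 1560 s × 1.10 = 24779.0 Mb
TV episode: 7.200 Mbps × 3120 s × 1.10 = 24710.4 Mb
screen recording: 3.090 Mbps × 4440 s × 1.10 = 15091.6 Mb
Total: 210496.0 Mb = 26312.0 MB.
At 500 Mbps: 210496.0 / 500 = 421 s ≈ 7.02 minutes.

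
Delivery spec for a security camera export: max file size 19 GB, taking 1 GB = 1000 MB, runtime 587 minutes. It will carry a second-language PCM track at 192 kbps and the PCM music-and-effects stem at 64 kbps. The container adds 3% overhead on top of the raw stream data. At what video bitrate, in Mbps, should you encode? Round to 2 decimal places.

Budget: 19 GB = 152000.0 Mb.
Stream payload after overhead: 152000.0 / 1.03 = 147572.8 Mb.
587 min = 35220 s
Total bitrate budget: 147572.8 Mb / 35220 s = 4.190 Mbps.
Audio total: 192 + 64 = 256 kbps = 0.256 Mbps.
Video: 4.190 − 0.256 = 3.934 Mbps.

3.93 Mbps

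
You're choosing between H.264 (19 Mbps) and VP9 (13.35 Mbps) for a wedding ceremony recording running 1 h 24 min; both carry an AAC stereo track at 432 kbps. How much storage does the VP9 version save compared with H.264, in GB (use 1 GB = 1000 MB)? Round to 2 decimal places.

3.56 GB

1 h 24 min = 84 min = 5040 s
Audio: 432 kbps = 0.432 Mbps.
H.264: 19.432 Mbps × 5040 s = 97937.3 Mb = 12.242 GB.
VP9: 13.782 Mbps × 5040 s = 69461.3 Mb = 8.683 GB.
Saving: 12.242 − 8.683 = 3.559 GB.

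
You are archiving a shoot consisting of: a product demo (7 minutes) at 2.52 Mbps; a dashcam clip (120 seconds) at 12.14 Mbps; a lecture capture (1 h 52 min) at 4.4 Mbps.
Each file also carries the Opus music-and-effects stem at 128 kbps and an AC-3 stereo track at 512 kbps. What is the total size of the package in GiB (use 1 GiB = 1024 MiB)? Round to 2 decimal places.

4.28 GiB

Audio total: 128 + 512 = 640 kbps = 0.640 Mbps.
product demo: 3.160 Mbps × 420 s = 1327.2 Mb
dashcam clip: 12.780 Mbps × 120 s = 1533.6 Mb
lecture capture: 5.040 Mbps × 6720 s = 33868.8 Mb
Total: 36729.6 Mb = 4591.2 MB.
= 4.276 GiB.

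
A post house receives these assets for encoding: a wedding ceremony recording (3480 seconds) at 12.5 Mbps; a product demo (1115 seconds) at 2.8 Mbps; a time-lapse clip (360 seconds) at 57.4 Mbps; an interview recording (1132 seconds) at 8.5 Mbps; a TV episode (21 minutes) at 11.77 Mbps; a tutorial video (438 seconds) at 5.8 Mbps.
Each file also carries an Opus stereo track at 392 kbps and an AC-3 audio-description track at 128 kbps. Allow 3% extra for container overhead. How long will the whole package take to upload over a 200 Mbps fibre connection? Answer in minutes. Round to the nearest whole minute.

Audio total: 392 + 128 = 520 kbps = 0.520 Mbps.
wedding ceremony recording: 13.020 Mbps × 3480 s × 1.03 = 46668.9 Mb
product demo: 3.320 Mbps × 1115 s × 1.03 = 3812.9 Mb
time-lapse clip: 57.920 Mbps × 360 s × 1.03 = 21476.7 Mb
interview recording: 9.020 Mbps × 1132 s × 1.03 = 10517.0 Mb
TV episode: 12.290 Mbps × 1260 s × 1.03 = 15950.0 Mb
tutorial video: 6.320 Mbps × 438 s × 1.03 = 2851.2 Mb
Total: 101276.6 Mb = 12659.6 MB.
At 200 Mbps: 101276.6 / 200 = 506 s ≈ 8.44 minutes.

8 minutes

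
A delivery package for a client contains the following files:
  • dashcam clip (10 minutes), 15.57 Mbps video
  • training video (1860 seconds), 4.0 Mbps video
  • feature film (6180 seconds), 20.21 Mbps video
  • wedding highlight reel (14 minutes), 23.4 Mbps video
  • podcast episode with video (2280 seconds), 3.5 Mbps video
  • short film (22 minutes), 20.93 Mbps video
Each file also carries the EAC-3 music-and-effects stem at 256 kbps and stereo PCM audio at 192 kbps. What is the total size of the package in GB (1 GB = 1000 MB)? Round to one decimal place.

Audio total: 256 + 192 = 448 kbps = 0.448 Mbps.
dashcam clip: 16.018 Mbps × 600 s = 9610.8 Mb
training video: 4.448 Mbps × 1860 s = 8273.3 Mb
feature film: 20.658 Mbps × 6180 s = 127666.4 Mb
wedding highlight reel: 23.848 Mbps × 840 s = 20032.3 Mb
podcast episode with video: 3.948 Mbps × 2280 s = 9001.4 Mb
short film: 21.378 Mbps × 1320 s = 28219.0 Mb
Total: 202803.2 Mb = 25350.4 MB.
= 25.35 GB.

25.4 GB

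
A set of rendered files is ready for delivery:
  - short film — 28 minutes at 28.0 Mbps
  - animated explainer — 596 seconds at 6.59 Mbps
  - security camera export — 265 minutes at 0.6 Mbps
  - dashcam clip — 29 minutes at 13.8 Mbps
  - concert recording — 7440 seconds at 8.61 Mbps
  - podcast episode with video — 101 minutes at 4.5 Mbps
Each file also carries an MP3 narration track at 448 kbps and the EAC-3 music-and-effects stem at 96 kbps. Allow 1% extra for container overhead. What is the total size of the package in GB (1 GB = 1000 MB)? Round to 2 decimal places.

Audio total: 448 + 96 = 544 kbps = 0.544 Mbps.
short film: 28.544 Mbps × 1680 s × 1.01 = 48433.5 Mb
animated explainer: 7.134 Mbps × 596 s × 1.01 = 4294.4 Mb
security camera export: 1.144 Mbps × 15900 s × 1.01 = 18371.5 Mb
dashcam clip: 14.344 Mbps × 1740 s × 1.01 = 25208.1 Mb
concert recording: 9.154 Mbps × 7440 s × 1.01 = 68786.8 Mb
podcast episode with video: 5.044 Mbps × 6060 s × 1.01 = 30872.3 Mb
Total: 195966.6 Mb = 24495.8 MB.
= 24.50 GB.

24.50 GB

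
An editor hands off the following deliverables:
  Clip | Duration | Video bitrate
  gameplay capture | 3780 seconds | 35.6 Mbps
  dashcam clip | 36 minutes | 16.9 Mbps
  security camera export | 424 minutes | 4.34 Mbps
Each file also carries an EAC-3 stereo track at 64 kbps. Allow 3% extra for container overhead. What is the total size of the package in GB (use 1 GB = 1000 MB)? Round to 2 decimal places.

Audio: 64 kbps = 0.064 Mbps.
gameplay capture: 35.664 Mbps × 3780 s × 1.03 = 138854.2 Mb
dashcam clip: 16.964 Mbps × 2160 s × 1.03 = 37741.5 Mb
security camera export: 4.404 Mbps × 25440 s × 1.03 = 115398.9 Mb
Total: 291994.6 Mb = 36499.3 MB.
= 36.50 GB.

36.50 GB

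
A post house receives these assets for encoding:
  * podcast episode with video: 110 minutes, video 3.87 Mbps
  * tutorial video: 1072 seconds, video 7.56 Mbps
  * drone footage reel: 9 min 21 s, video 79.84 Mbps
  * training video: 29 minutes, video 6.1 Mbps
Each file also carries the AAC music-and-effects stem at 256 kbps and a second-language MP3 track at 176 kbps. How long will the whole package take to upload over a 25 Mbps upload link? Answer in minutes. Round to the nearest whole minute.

62 minutes

Audio total: 256 + 176 = 432 kbps = 0.432 Mbps.
podcast episode with video: 4.302 Mbps × 6600 s = 28393.2 Mb
tutorial video: 7.992 Mbps × 1072 s = 8567.4 Mb
drone footage reel: 80.272 Mbps × 561 s = 45032.6 Mb
training video: 6.532 Mbps × 1740 s = 11365.7 Mb
Total: 93358.9 Mb = 11669.9 MB.
At 25 Mbps: 93358.9 / 25 = 3734 s ≈ 62.2 minutes.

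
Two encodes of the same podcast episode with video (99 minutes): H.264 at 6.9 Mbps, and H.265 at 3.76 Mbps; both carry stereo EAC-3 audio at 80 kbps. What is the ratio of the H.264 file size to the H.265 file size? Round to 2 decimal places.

99 min = 5940 s
Audio: 80 kbps = 0.080 Mbps.
H.264: 6.980 Mbps × 5940 s = 41461.2 Mb = 5.183 GB.
H.265: 3.840 Mbps × 5940 s = 22809.6 Mb = 2.851 GB.
Ratio: 5.183 / 2.851 = 1.818.

1.82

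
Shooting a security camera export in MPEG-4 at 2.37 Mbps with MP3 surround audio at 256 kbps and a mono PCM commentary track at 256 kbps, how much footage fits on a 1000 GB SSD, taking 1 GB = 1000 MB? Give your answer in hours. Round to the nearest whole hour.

771 hours

Audio total: 256 + 256 = 512 kbps = 0.512 Mbps.
Total bitrate: 2.37 + 0.512 = 2.882 Mbps.
Capacity: 1000 GB = 8,000,000 Mb.
Recording time: 8,000,000 / 2.882 = 2,775,850 s ≈ 771 hours.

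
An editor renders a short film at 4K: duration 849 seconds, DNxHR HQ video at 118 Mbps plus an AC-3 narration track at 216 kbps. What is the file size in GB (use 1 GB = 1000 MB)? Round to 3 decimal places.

Audio: 216 kbps = 0.216 Mbps.
Total bitrate: 118 + 0.216 = 118.216 Mbps.
Stream data: 118.216 Mbps × 849 s = 100365.4 Mb.
100,365 Mb ÷ 8 = 12,546 MB → 12.55 GB.

12.546 GB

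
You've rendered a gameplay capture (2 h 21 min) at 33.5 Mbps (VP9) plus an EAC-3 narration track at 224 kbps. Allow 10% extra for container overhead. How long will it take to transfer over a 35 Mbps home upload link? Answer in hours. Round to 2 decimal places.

2 h 21 min = 141 min = 8460 s
Audio: 224 kbps = 0.224 Mbps.
Total bitrate: 33.724 Mbps.
File: 33.724 Mbps × 8460 s = 285305.0 Mb.
With 10% container overhead: ×1.10. → 313835.5 Mb.
At 35 Mbps: 313835.5 / 35 = 8966.7 s ≈ 2.49 hours.

2.49 hours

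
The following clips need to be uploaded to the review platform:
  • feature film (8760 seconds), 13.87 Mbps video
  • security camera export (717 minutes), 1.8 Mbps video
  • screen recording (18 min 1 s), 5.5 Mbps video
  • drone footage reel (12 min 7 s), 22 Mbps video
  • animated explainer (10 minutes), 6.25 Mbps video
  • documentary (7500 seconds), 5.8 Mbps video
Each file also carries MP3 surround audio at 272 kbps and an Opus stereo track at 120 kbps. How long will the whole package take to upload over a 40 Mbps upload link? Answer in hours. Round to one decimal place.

Audio total: 272 + 120 = 392 kbps = 0.392 Mbps.
feature film: 14.262 Mbps × 8760 s = 124935.1 Mb
security camera export: 2.192 Mbps × 43020 s = 94299.8 Mb
screen recording: 5.892 Mbps × 1081 s = 6369.3 Mb
drone footage reel: 22.392 Mbps × 727 s = 16279.0 Mb
animated explainer: 6.642 Mbps × 600 s = 3985.2 Mb
documentary: 6.192 Mbps × 7500 s = 46440.0 Mb
Total: 292308.4 Mb = 36538.5 MB.
At 40 Mbps: 292308.4 / 40 = 7308 s ≈ 2.03 hours.

2.0 hours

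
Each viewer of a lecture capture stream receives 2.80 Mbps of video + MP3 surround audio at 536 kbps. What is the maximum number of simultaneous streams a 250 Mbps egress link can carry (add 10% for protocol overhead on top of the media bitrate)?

Audio: 536 kbps = 0.536 Mbps.
Per-viewer media rate: 3.336 Mbps.
On the wire with 10% overhead: 3.670 Mbps.
250 Mbps = 250.0 Mbps; 250.0 / 3.670 = 68.13 → 68 viewers.

68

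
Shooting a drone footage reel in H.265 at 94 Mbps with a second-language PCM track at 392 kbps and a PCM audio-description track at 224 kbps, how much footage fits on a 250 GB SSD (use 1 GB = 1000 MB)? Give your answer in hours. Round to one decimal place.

Audio total: 392 + 224 = 616 kbps = 0.616 Mbps.
Total bitrate: 94 + 0.616 = 94.616 Mbps.
Capacity: 250 GB = 2,000,000 Mb.
Recording time: 2,000,000 / 94.616 = 21,138 s ≈ 5.87 hours.

5.9 hours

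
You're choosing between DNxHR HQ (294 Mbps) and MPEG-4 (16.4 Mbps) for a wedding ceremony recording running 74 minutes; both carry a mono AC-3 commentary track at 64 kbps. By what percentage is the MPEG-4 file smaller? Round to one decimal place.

94.4%

74 min = 4440 s
Audio: 64 kbps = 0.064 Mbps.
DNxHR HQ: 294.064 Mbps × 4440 s = 1305644.2 Mb = 163.206 GB.
MPEG-4: 16.464 Mbps × 4440 s = 73100.2 Mb = 9.138 GB.
Reduction: (1 − 9.138/163.206) × 100 = 94.40%.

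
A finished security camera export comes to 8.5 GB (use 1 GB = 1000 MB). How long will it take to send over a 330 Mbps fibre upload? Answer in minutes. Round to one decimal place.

File: 8.5 GB = 68000.0 Mb.
At 330 Mbps: 68000.0 / 330 = 206.1 s ≈ 3.43 minutes.

3.4 minutes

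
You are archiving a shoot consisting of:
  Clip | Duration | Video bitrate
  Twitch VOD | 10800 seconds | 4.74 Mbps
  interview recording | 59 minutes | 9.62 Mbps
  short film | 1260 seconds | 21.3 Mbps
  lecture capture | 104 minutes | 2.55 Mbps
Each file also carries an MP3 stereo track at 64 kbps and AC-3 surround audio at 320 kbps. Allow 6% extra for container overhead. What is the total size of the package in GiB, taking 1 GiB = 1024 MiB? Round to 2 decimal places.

Audio total: 64 + 320 = 384 kbps = 0.384 Mbps.
Twitch VOD: 5.124 Mbps × 10800 s × 1.06 = 58659.6 Mb
interview recording: 10.004 Mbps × 3540 s × 1.06 = 37539.0 Mb
short film: 21.684 Mbps × 1260 s × 1.06 = 28961.2 Mb
lecture capture: 2.934 Mbps × 6240 s × 1.06 = 19406.6 Mb
Total: 144566.4 Mb = 18070.8 MB.
= 16.83 GiB.

16.83 GiB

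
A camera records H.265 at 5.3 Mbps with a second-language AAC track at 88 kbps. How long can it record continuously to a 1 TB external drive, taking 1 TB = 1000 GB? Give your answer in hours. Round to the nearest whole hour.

412 hours

Audio: 88 kbps = 0.088 Mbps.
Total bitrate: 5.3 + 0.088 = 5.388 Mbps.
Capacity: 1 TB = 8,000,000 Mb.
Recording time: 8,000,000 / 5.388 = 1,484,781 s ≈ 412 hours.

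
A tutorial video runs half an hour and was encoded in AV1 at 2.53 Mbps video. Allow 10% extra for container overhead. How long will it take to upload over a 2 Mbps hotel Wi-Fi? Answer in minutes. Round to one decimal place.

41.7 minutes

30 min = 1800 s
File: 2.530 Mbps × 1800 s = 4554.0 Mb.
With 10% container overhead: ×1.10. → 5009.4 Mb.
At 2 Mbps: 5009.4 / 2 = 2504.7 s ≈ 41.7 minutes.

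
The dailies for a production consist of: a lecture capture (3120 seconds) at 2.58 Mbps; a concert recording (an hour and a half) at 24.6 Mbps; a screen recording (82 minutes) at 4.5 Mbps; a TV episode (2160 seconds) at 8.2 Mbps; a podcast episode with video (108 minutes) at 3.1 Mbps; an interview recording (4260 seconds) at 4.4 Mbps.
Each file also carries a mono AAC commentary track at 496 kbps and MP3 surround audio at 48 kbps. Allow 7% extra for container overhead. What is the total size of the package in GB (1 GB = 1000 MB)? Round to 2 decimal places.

31.28 GB

Audio total: 496 + 48 = 544 kbps = 0.544 Mbps.
lecture capture: 3.124 Mbps × 3120 s × 1.07 = 10429.2 Mb
concert recording: 25.144 Mbps × 5400 s × 1.07 = 145282.0 Mb
screen recording: 5.044 Mbps × 4920 s × 1.07 = 26553.6 Mb
TV episode: 8.744 Mbps × 2160 s × 1.07 = 20209.1 Mb
podcast episode with video: 3.644 Mbps × 6480 s × 1.07 = 25266.0 Mb
interview recording: 4.944 Mbps × 4260 s × 1.07 = 22535.7 Mb
Total: 250275.7 Mb = 31284.5 MB.
= 31.28 GB.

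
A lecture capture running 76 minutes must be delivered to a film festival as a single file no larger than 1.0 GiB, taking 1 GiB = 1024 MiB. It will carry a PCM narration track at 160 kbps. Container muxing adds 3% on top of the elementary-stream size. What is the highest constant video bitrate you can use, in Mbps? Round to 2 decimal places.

1.67 Mbps

Budget: 1.0 GiB = 8589.9 Mb.
Stream payload after overhead: 8589.9 / 1.03 = 8339.7 Mb.
76 min = 4560 s
Total bitrate budget: 8339.7 Mb / 4560 s = 1.829 Mbps.
Audio: 160 kbps = 0.160 Mbps.
Video: 1.829 − 0.160 = 1.669 Mbps.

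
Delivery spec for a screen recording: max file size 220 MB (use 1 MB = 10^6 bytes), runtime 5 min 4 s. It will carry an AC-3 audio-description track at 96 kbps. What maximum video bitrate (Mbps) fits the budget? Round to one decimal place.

5.7 Mbps

Budget: 220 MB = 1760.0 Mb.
5 min 4 s = 304 s
Total bitrate budget: 1760.0 Mb / 304 s = 5.789 Mbps.
Audio: 96 kbps = 0.096 Mbps.
Video: 5.789 − 0.096 = 5.693 Mbps.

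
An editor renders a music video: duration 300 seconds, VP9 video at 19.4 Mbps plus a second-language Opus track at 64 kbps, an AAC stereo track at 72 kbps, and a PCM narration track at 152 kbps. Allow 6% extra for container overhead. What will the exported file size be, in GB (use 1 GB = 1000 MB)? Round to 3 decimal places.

0.783 GB

Audio total: 64 + 72 + 152 = 288 kbps = 0.288 Mbps.
Total bitrate: 19.4 + 0.288 = 19.688 Mbps.
Stream data: 19.688 Mbps × 300 s = 5906.4 Mb.
With 6% container overhead: ×1.06.
6,261 Mb ÷ 8 = 782.6 MB → 0.7826 GB.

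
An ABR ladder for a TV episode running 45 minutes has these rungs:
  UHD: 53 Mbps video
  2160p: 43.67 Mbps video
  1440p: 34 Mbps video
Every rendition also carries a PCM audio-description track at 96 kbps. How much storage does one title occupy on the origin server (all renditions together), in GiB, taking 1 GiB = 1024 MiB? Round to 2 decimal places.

45 min = 2700 s
Audio: 96 kbps = 0.096 Mbps.
Sum of rendition bitrates: (53+0.096) + (43.67+0.096) + (34+0.096) = 130.958 Mbps.
× 2700 s = 353,587 Mb = 44,198 MB = 41.16 GiB.

41.16 GiB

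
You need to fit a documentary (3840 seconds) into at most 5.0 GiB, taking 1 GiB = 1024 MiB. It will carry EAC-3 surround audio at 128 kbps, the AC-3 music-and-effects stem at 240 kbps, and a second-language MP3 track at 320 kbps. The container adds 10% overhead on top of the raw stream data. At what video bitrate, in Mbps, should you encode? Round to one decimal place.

9.5 Mbps

Budget: 5.0 GiB = 42949.7 Mb.
Stream payload after overhead: 42949.7 / 1.10 = 39045.2 Mb.
Total bitrate budget: 39045.2 Mb / 3840 s = 10.168 Mbps.
Audio total: 128 + 240 + 320 = 688 kbps = 0.688 Mbps.
Video: 10.168 − 0.688 = 9.480 Mbps.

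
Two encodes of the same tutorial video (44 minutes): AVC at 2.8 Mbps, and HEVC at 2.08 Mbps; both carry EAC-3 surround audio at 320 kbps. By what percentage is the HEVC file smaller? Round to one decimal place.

44 min = 2640 s
Audio: 320 kbps = 0.320 Mbps.
AVC: 3.120 Mbps × 2640 s = 8236.8 Mb = 0.959 GiB.
HEVC: 2.400 Mbps × 2640 s = 6336.0 Mb = 0.738 GiB.
Reduction: (1 − 0.738/0.959) × 100 = 23.08%.

23.1%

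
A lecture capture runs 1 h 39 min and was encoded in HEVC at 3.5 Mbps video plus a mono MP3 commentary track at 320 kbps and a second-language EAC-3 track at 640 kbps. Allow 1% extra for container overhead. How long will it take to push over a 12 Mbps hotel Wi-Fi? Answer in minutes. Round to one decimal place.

37.2 minutes

1 h 39 min = 99 min = 5940 s
Audio total: 320 + 640 = 960 kbps = 0.960 Mbps.
Total bitrate: 4.460 Mbps.
File: 4.460 Mbps × 5940 s = 26492.4 Mb.
With 1% container overhead: ×1.01. → 26757.3 Mb.
At 12 Mbps: 26757.3 / 12 = 2229.8 s ≈ 37.2 minutes.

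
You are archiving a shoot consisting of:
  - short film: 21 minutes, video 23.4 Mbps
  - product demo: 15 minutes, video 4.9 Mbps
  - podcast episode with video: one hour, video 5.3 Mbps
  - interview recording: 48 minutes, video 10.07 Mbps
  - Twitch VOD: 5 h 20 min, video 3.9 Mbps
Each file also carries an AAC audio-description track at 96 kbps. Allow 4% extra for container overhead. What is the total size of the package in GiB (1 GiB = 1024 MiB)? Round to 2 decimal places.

Audio: 96 kbps = 0.096 Mbps.
short film: 23.496 Mbps × 1260 s × 1.04 = 30789.2 Mb
product demo: 4.996 Mbps × 900 s × 1.04 = 4676.3 Mb
podcast episode with video: 5.396 Mbps × 3600 s × 1.04 = 20202.6 Mb
interview recording: 10.166 Mbps × 2880 s × 1.04 = 30449.2 Mb
Twitch VOD: 3.996 Mbps × 19200 s × 1.04 = 79792.1 Mb
Total: 165909.4 Mb = 20738.7 MB.
= 19.31 GiB.

19.31 GiB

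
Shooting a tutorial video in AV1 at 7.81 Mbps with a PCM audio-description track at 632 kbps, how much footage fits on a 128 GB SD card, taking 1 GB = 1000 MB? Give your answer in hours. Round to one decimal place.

33.7 hours

Audio: 632 kbps = 0.632 Mbps.
Total bitrate: 7.81 + 0.632 = 8.442 Mbps.
Capacity: 128 GB = 1,024,000 Mb.
Recording time: 1,024,000 / 8.442 = 121,298 s ≈ 33.7 hours.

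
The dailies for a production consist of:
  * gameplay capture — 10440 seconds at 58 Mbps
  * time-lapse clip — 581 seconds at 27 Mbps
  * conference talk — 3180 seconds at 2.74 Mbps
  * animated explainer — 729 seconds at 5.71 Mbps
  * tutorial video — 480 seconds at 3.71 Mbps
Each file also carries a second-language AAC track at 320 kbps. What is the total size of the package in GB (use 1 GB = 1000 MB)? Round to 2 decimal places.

Audio: 320 kbps = 0.320 Mbps.
gameplay capture: 58.320 Mbps × 10440 s = 608860.8 Mb
time-lapse clip: 27.320 Mbps × 581 s = 15872.9 Mb
conference talk: 3.060 Mbps × 3180 s = 9730.8 Mb
animated explainer: 6.030 Mbps × 729 s = 4395.9 Mb
tutorial video: 4.030 Mbps × 480 s = 1934.4 Mb
Total: 640794.8 Mb = 80099.3 MB.
= 80.10 GB.

80.10 GB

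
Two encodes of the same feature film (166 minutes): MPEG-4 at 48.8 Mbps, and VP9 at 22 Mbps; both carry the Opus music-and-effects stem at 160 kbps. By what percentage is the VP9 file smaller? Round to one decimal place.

166 min = 9960 s
Audio: 160 kbps = 0.160 Mbps.
MPEG-4: 48.960 Mbps × 9960 s = 487641.6 Mb = 56.769 GiB.
VP9: 22.160 Mbps × 9960 s = 220713.6 Mb = 25.694 GiB.
Reduction: (1 − 25.694/56.769) × 100 = 54.74%.

54.7%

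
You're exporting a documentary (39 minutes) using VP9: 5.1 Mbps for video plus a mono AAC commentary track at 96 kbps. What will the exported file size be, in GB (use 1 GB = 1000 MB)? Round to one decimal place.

1.5 GB

39 min = 2340 s
Audio: 96 kbps = 0.096 Mbps.
Total bitrate: 5.1 + 0.096 = 5.196 Mbps.
Stream data: 5.196 Mbps × 2340 s = 12158.6 Mb.
12,159 Mb ÷ 8 = 1,520 MB → 1.520 GB.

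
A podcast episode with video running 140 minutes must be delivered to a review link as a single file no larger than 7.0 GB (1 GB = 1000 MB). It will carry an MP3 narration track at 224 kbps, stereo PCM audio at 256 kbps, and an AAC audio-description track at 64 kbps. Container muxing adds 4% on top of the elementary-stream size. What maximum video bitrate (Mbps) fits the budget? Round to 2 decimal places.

Budget: 7.0 GB = 56000.0 Mb.
Stream payload after overhead: 56000.0 / 1.04 = 53846.2 Mb.
140 min = 8400 s
Total bitrate budget: 53846.2 Mb / 8400 s = 6.410 Mbps.
Audio total: 224 + 256 + 64 = 544 kbps = 0.544 Mbps.
Video: 6.410 − 0.544 = 5.866 Mbps.

5.87 Mbps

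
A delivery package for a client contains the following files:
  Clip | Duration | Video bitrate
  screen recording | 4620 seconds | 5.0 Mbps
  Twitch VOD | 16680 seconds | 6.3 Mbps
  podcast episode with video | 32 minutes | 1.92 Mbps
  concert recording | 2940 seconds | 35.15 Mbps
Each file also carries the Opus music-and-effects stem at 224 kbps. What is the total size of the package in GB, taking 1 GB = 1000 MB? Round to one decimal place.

Audio: 224 kbps = 0.224 Mbps.
screen recording: 5.224 Mbps × 4620 s = 24134.9 Mb
Twitch VOD: 6.524 Mbps × 16680 s = 108820.3 Mb
podcast episode with video: 2.144 Mbps × 1920 s = 4116.5 Mb
concert recording: 35.374 Mbps × 2940 s = 103999.6 Mb
Total: 241071.2 Mb = 30133.9 MB.
= 30.13 GB.

30.1 GB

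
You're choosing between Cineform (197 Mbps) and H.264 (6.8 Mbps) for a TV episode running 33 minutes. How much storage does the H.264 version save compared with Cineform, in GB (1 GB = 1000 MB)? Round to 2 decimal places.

47.07 GB

33 min = 1980 s
Cineform: 197.000 Mbps × 1980 s = 390060.0 Mb = 48.758 GB.
H.264: 6.800 Mbps × 1980 s = 13464.0 Mb = 1.683 GB.
Saving: 48.758 − 1.683 = 47.075 GB.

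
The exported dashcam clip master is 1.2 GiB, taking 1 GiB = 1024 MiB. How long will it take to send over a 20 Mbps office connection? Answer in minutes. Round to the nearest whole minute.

File: 1.2 GiB = 10307.9 Mb.
At 20 Mbps: 10307.9 / 20 = 515.4 s ≈ 8.59 minutes.

9 minutes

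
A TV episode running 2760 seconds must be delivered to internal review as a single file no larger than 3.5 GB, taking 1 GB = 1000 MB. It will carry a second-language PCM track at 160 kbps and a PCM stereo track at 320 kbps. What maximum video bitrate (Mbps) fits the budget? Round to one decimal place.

9.7 Mbps

Budget: 3.5 GB = 28000.0 Mb.
Total bitrate budget: 28000.0 Mb / 2760 s = 10.145 Mbps.
Audio total: 160 + 320 = 480 kbps = 0.480 Mbps.
Video: 10.145 − 0.480 = 9.665 Mbps.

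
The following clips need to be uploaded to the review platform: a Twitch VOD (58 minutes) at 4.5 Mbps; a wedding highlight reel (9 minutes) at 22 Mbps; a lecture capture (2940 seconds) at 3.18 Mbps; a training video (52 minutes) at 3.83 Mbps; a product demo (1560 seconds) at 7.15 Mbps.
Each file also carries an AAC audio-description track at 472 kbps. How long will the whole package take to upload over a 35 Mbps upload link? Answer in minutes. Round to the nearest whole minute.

31 minutes

Audio: 472 kbps = 0.472 Mbps.
Twitch VOD: 4.972 Mbps × 3480 s = 17302.6 Mb
wedding highlight reel: 22.472 Mbps × 540 s = 12134.9 Mb
lecture capture: 3.652 Mbps × 2940 s = 10736.9 Mb
training video: 4.302 Mbps × 3120 s = 13422.2 Mb
product demo: 7.622 Mbps × 1560 s = 11890.3 Mb
Total: 65486.9 Mb = 8185.9 MB.
At 35 Mbps: 65486.9 / 35 = 1871 s ≈ 31.2 minutes.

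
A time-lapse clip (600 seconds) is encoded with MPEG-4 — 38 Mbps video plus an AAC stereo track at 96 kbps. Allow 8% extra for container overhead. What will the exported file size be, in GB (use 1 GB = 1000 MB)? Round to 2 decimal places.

Audio: 96 kbps = 0.096 Mbps.
Total bitrate: 38 + 0.096 = 38.096 Mbps.
Stream data: 38.096 Mbps × 600 s = 22857.6 Mb.
With 8% container overhead: ×1.08.
24,686 Mb ÷ 8 = 3,086 MB → 3.086 GB.

3.09 GB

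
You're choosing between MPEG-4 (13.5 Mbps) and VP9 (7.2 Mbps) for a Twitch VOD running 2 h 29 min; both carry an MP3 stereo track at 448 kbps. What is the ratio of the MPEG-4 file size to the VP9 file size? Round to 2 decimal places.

2 h 29 min = 149 min = 8940 s
Audio: 448 kbps = 0.448 Mbps.
MPEG-4: 13.948 Mbps × 8940 s = 124695.1 Mb = 14.516 GiB.
VP9: 7.648 Mbps × 8940 s = 68373.1 Mb = 7.960 GiB.
Ratio: 14.516 / 7.960 = 1.824.

1.82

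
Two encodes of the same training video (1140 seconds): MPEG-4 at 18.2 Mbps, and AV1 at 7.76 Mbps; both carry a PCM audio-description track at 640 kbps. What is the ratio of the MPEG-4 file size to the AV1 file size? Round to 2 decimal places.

2.24

Audio: 640 kbps = 0.640 Mbps.
MPEG-4: 18.840 Mbps × 1140 s = 21477.6 Mb = 2.500 GiB.
AV1: 8.400 Mbps × 1140 s = 9576.0 Mb = 1.115 GiB.
Ratio: 2.500 / 1.115 = 2.243.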